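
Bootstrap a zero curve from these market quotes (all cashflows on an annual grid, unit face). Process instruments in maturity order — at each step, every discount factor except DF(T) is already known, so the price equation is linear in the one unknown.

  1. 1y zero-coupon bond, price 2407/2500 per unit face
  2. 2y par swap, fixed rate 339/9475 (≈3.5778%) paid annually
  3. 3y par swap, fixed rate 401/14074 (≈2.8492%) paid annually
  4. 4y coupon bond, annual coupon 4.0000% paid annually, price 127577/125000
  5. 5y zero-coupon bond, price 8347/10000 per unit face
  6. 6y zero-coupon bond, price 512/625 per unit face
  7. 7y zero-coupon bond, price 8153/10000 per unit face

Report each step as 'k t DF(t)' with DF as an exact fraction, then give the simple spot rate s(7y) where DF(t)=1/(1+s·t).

1 1 2407/2500
2 2 4661/5000
3 3 4599/5000
4 4 8731/10000
5 5 8347/10000
6 6 512/625
7 7 8153/10000
s(7y) = (1/(8153/10000) − 1)/(7) = 1847/57071 ≈ 3.2363%

step 1 [1y] zero: DF = P = 2407/2500 ≈ 0.962800
step 2 [2y] swap r/1=339/9475: DF=(1 − 339/9475·(0.962800))/(1+339/9475) = 4661/5000 ≈ 0.932200
step 3 [3y] swap r/1=401/14074: DF=(1 − 401/14074·(0.962800+0.932200))/(1+401/14074) = 4599/5000 ≈ 0.919800
step 4 [4y] bond c/1=1/25: DF=(127577/125000 − 1/25·(0.962800+0.932200+0.919800))/(1+1/25) = 8731/10000 ≈ 0.873100
step 5 [5y] zero: DF = P = 8347/10000 ≈ 0.834700
step 6 [6y] zero: DF = P = 512/625 ≈ 0.819200
step 7 [7y] zero: DF = P = 8153/10000 ≈ 0.815300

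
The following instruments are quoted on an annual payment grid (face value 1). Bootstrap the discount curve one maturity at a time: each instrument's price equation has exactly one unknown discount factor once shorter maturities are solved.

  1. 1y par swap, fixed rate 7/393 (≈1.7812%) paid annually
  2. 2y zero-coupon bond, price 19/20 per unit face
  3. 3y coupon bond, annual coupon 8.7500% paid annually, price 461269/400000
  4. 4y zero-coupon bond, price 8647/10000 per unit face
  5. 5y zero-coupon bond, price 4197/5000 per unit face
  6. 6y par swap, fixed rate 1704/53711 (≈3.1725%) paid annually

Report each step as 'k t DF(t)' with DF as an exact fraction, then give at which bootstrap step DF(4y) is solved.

step 1 [1y] swap r/1=7/393: DF=(1 − 7/393·(0))/(1+7/393) = 393/400 ≈ 0.982500
step 2 [2y] zero: DF = P = 19/20 ≈ 0.950000
step 3 [3y] bond c/1=7/80: DF=(461269/400000 − 7/80·(0.982500+0.950000))/(1+7/80) = 9049/10000 ≈ 0.904900
step 4 [4y] zero: DF = P = 8647/10000 ≈ 0.864700
step 5 [5y] zero: DF = P = 4197/5000 ≈ 0.839400
step 6 [6y] swap r/1=1704/53711: DF=(1 − 1704/53711·(0.982500+0.950000+0.904900+0.864700+0.839400))/(1+1704/53711) = 1037/1250 ≈ 0.829600

1 1 393/400
2 2 19/20
3 3 9049/10000
4 4 8647/10000
5 5 4197/5000
6 6 1037/1250
DF(4y) is solved at step 4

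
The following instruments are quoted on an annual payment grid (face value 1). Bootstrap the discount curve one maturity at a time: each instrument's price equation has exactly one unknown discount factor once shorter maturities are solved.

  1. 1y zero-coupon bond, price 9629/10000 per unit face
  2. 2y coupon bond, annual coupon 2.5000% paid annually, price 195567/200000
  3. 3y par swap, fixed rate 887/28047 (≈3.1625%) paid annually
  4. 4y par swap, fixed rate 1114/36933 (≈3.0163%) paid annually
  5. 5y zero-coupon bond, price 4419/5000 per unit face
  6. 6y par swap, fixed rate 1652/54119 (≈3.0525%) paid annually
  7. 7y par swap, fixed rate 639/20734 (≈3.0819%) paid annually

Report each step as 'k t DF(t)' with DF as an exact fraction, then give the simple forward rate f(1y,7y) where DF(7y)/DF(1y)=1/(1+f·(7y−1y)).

step 1 [1y] zero: DF = P = 9629/10000 ≈ 0.962900
step 2 [2y] bond c/1=1/40: DF=(195567/200000 − 1/40·(0.962900))/(1+1/40) = 1861/2000 ≈ 0.930500
step 3 [3y] swap r/1=887/28047: DF=(1 − 887/28047·(0.962900+0.930500))/(1+887/28047) = 9113/10000 ≈ 0.911300
step 4 [4y] swap r/1=1114/36933: DF=(1 − 1114/36933·(0.962900+0.930500+0.911300))/(1+1114/36933) = 4443/5000 ≈ 0.888600
step 5 [5y] zero: DF = P = 4419/5000 ≈ 0.883800
step 6 [6y] swap r/1=1652/54119: DF=(1 − 1652/54119·(0.962900+0.930500+0.911300+0.888600+0.883800))/(1+1652/54119) = 2087/2500 ≈ 0.834800
step 7 [7y] swap r/1=639/20734: DF=(1 − 639/20734·(0.962900+0.930500+0.911300+0.888600+0.883800+0.834800))/(1+639/20734) = 8083/10000 ≈ 0.808300

1 1 9629/10000
2 2 1861/2000
3 3 9113/10000
4 4 4443/5000
5 5 4419/5000
6 6 2087/2500
7 7 8083/10000
f(1y,7y) = ((9629/10000)/(8083/10000) − 1)/(6) = 773/24249 ≈ 3.1878%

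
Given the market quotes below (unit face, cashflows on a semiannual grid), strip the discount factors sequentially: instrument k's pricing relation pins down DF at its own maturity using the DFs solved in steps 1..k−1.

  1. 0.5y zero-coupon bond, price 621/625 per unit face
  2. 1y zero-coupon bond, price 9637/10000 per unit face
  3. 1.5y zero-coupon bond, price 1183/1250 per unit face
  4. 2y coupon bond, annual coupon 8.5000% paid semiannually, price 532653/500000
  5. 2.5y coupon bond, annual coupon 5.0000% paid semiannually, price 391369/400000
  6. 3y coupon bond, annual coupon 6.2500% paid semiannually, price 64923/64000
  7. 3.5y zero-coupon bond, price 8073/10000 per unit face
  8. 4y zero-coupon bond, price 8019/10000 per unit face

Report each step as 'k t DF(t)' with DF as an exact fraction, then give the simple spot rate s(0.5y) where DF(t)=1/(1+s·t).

1 1/2 621/625
2 1 9637/10000
3 3/2 1183/1250
4 2 1807/2000
5 5/2 8617/10000
6 3 4211/5000
7 7/2 8073/10000
8 4 8019/10000
s(0.5y) = (1/(621/625) − 1)/(1/2) = 8/621 ≈ 1.2882%

step 1 [0.5y] zero: DF = P = 621/625 ≈ 0.993600
step 2 [1y] zero: DF = P = 9637/10000 ≈ 0.963700
step 3 [1.5y] zero: DF = P = 1183/1250 ≈ 0.946400
step 4 [2y] bond c/2=17/400: DF=(532653/500000 − 17/400·(0.993600+0.963700+0.946400))/(1+17/400) = 1807/2000 ≈ 0.903500
step 5 [2.5y] bond c/2=1/40: DF=(391369/400000 − 1/40·(0.993600+0.963700+0.946400+0.903500))/(1+1/40) = 8617/10000 ≈ 0.861700
step 6 [3y] bond c/2=1/32: DF=(64923/64000 − 1/32·(0.993600+0.963700+0.946400+0.903500+0.861700))/(1+1/32) = 4211/5000 ≈ 0.842200
step 7 [3.5y] zero: DF = P = 8073/10000 ≈ 0.807300
step 8 [4y] zero: DF = P = 8019/10000 ≈ 0.801900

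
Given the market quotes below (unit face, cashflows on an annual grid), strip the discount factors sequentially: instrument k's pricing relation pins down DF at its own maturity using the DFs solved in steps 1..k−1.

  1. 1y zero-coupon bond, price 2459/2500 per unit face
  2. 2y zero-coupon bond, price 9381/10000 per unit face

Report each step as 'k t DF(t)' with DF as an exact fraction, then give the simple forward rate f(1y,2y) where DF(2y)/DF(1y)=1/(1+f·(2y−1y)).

step 1 [1y] zero: DF = P = 2459/2500 ≈ 0.983600
step 2 [2y] zero: DF = P = 9381/10000 ≈ 0.938100

1 1 2459/2500
2 2 9381/10000
f(1y,2y) = ((2459/2500)/(9381/10000) − 1)/(1) = 455/9381 ≈ 4.8502%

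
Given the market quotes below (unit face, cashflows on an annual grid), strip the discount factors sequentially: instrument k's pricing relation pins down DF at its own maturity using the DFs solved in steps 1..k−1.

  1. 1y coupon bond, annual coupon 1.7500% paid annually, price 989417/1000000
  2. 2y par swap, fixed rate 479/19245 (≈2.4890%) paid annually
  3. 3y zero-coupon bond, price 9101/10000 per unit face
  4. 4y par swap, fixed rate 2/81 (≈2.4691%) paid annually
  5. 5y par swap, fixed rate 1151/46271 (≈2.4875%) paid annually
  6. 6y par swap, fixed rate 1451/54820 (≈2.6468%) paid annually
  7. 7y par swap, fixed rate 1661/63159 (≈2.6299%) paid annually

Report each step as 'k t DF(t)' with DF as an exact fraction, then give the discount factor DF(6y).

step 1 [1y] bond c/1=7/400: DF=(989417/1000000 − 7/400·(0))/(1+7/400) = 2431/2500 ≈ 0.972400
step 2 [2y] swap r/1=479/19245: DF=(1 − 479/19245·(0.972400))/(1+479/19245) = 9521/10000 ≈ 0.952100
step 3 [3y] zero: DF = P = 9101/10000 ≈ 0.910100
step 4 [4y] swap r/1=2/81: DF=(1 − 2/81·(0.972400+0.952100+0.910100))/(1+2/81) = 2269/2500 ≈ 0.907600
step 5 [5y] swap r/1=1151/46271: DF=(1 − 1151/46271·(0.972400+0.952100+0.910100+0.907600))/(1+1151/46271) = 8849/10000 ≈ 0.884900
step 6 [6y] swap r/1=1451/54820: DF=(1 − 1451/54820·(0.972400+0.952100+0.910100+0.907600+0.884900))/(1+1451/54820) = 8549/10000 ≈ 0.854900
step 7 [7y] swap r/1=1661/63159: DF=(1 − 1661/63159·(0.972400+0.952100+0.910100+0.907600+0.884900+0.854900))/(1+1661/63159) = 8339/10000 ≈ 0.833900

1 1 2431/2500
2 2 9521/10000
3 3 9101/10000
4 4 2269/2500
5 5 8849/10000
6 6 8549/10000
7 7 8339/10000
DF(6y) = 8549/10000 ≈ 0.854900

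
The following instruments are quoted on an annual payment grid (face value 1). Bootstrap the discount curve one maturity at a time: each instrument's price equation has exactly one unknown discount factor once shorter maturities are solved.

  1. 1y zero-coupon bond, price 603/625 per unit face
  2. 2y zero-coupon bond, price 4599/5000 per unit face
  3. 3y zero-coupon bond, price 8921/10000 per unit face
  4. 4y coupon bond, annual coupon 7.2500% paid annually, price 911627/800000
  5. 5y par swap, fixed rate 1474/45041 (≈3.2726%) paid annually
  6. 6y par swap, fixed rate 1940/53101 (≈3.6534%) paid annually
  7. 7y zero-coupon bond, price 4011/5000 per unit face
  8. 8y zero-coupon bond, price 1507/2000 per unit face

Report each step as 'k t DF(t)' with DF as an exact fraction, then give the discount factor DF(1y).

1 1 603/625
2 2 4599/5000
3 3 8921/10000
4 4 2187/2500
5 5 4263/5000
6 6 403/500
7 7 4011/5000
8 8 1507/2000
DF(1y) = 603/625 ≈ 0.964800

step 1 [1y] zero: DF = P = 603/625 ≈ 0.964800
step 2 [2y] zero: DF = P = 4599/5000 ≈ 0.919800
step 3 [3y] zero: DF = P = 8921/10000 ≈ 0.892100
step 4 [4y] bond c/1=29/400: DF=(911627/800000 − 29/400·(0.964800+0.919800+0.892100))/(1+29/400) = 2187/2500 ≈ 0.874800
step 5 [5y] swap r/1=1474/45041: DF=(1 − 1474/45041·(0.964800+0.919800+0.892100+0.874800))/(1+1474/45041) = 4263/5000 ≈ 0.852600
step 6 [6y] swap r/1=1940/53101: DF=(1 − 1940/53101·(0.964800+0.919800+0.892100+0.874800+0.852600))/(1+1940/53101) = 403/500 ≈ 0.806000
step 7 [7y] zero: DF = P = 4011/5000 ≈ 0.802200
step 8 [8y] zero: DF = P = 1507/2000 ≈ 0.753500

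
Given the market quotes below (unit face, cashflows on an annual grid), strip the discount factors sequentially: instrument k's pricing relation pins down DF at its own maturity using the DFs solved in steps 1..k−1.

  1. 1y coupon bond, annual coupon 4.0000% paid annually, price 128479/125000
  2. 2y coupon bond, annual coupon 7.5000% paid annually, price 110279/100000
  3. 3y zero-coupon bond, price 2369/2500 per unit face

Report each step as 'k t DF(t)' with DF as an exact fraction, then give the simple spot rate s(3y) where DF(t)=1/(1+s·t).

1 1 9883/10000
2 2 9569/10000
3 3 2369/2500
s(3y) = (1/(2369/2500) − 1)/(3) = 131/7107 ≈ 1.8433%

step 1 [1y] bond c/1=1/25: DF=(128479/125000 − 1/25·(0))/(1+1/25) = 9883/10000 ≈ 0.988300
step 2 [2y] bond c/1=3/40: DF=(110279/100000 − 3/40·(0.988300))/(1+3/40) = 9569/10000 ≈ 0.956900
step 3 [3y] zero: DF = P = 2369/2500 ≈ 0.947600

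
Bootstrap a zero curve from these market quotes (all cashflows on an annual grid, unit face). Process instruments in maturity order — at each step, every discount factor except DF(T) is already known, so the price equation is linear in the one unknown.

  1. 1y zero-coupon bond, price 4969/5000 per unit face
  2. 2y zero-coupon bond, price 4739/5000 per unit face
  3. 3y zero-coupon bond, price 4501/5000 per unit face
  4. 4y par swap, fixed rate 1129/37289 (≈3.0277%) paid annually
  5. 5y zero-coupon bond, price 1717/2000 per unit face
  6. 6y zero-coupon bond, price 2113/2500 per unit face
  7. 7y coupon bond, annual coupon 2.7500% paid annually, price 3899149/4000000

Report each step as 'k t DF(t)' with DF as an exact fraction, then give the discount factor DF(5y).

1 1 4969/5000
2 2 4739/5000
3 3 4501/5000
4 4 8871/10000
5 5 1717/2000
6 6 2113/2500
7 7 8033/10000
DF(5y) = 1717/2000 ≈ 0.858500

step 1 [1y] zero: DF = P = 4969/5000 ≈ 0.993800
step 2 [2y] zero: DF = P = 4739/5000 ≈ 0.947800
step 3 [3y] zero: DF = P = 4501/5000 ≈ 0.900200
step 4 [4y] swap r/1=1129/37289: DF=(1 − 1129/37289·(0.993800+0.947800+0.900200))/(1+1129/37289) = 8871/10000 ≈ 0.887100
step 5 [5y] zero: DF = P = 1717/2000 ≈ 0.858500
step 6 [6y] zero: DF = P = 2113/2500 ≈ 0.845200
step 7 [7y] bond c/1=11/400: DF=(3899149/4000000 − 11/400·(0.993800+0.947800+0.900200+0.887100+0.858500+0.845200))/(1+11/400) = 8033/10000 ≈ 0.803300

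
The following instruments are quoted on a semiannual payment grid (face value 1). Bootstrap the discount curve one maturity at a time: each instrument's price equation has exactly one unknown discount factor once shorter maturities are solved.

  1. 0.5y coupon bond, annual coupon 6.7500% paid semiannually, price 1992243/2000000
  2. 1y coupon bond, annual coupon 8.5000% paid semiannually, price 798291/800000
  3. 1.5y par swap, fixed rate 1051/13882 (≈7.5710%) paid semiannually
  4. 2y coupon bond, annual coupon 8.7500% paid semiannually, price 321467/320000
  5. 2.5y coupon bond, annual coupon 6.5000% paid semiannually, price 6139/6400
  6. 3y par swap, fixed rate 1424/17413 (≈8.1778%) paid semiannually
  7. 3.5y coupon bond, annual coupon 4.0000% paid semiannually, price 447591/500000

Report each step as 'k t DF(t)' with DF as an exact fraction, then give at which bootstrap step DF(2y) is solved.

1 1/2 2409/2500
2 1 9179/10000
3 3/2 8949/10000
4 2 8461/10000
5 5/2 163/200
6 3 983/1250
7 7/2 969/1250
DF(2y) is solved at step 4

step 1 [0.5y] bond c/2=27/800: DF=(1992243/2000000 − 27/800·(0))/(1+27/800) = 2409/2500 ≈ 0.963600
step 2 [1y] bond c/2=17/400: DF=(798291/800000 − 17/400·(0.963600))/(1+17/400) = 9179/10000 ≈ 0.917900
step 3 [1.5y] swap r/2=1051/27764: DF=(1 − 1051/27764·(0.963600+0.917900))/(1+1051/27764) = 8949/10000 ≈ 0.894900
step 4 [2y] bond c/2=7/160: DF=(321467/320000 − 7/160·(0.963600+0.917900+0.894900))/(1+7/160) = 8461/10000 ≈ 0.846100
step 5 [2.5y] bond c/2=13/400: DF=(6139/6400 − 13/400·(0.963600+0.917900+0.894900+0.846100))/(1+13/400) = 163/200 ≈ 0.815000
step 6 [3y] swap r/2=712/17413: DF=(1 − 712/17413·(0.963600+0.917900+0.894900+0.846100+0.815000))/(1+712/17413) = 983/1250 ≈ 0.786400
step 7 [3.5y] bond c/2=1/50: DF=(447591/500000 − 1/50·(0.963600+0.917900+0.894900+0.846100+0.815000+0.786400))/(1+1/50) = 969/1250 ≈ 0.775200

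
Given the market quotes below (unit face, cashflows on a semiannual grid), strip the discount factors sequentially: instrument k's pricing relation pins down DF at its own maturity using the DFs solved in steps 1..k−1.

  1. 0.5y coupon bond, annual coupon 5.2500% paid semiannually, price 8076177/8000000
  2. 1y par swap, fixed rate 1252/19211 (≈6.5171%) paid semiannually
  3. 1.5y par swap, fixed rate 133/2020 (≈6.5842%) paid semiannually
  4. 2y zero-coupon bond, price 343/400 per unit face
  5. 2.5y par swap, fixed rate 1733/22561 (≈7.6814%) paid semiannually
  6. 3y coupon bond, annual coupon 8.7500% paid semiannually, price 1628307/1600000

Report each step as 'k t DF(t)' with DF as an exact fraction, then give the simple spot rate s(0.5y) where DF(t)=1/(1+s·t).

1 1/2 9837/10000
2 1 4687/5000
3 3/2 9069/10000
4 2 343/400
5 5/2 8267/10000
6 3 7859/10000
s(0.5y) = (1/(9837/10000) − 1)/(1/2) = 326/9837 ≈ 3.3140%

step 1 [0.5y] bond c/2=21/800: DF=(8076177/8000000 − 21/800·(0))/(1+21/800) = 9837/10000 ≈ 0.983700
step 2 [1y] swap r/2=626/19211: DF=(1 − 626/19211·(0.983700))/(1+626/19211) = 4687/5000 ≈ 0.937400
step 3 [1.5y] swap r/2=133/4040: DF=(1 − 133/4040·(0.983700+0.937400))/(1+133/4040) = 9069/10000 ≈ 0.906900
step 4 [2y] zero: DF = P = 343/400 ≈ 0.857500
step 5 [2.5y] swap r/2=1733/45122: DF=(1 − 1733/45122·(0.983700+0.937400+0.906900+0.857500))/(1+1733/45122) = 8267/10000 ≈ 0.826700
step 6 [3y] bond c/2=7/160: DF=(1628307/1600000 − 7/160·(0.983700+0.937400+0.906900+0.857500+0.826700))/(1+7/160) = 7859/10000 ≈ 0.785900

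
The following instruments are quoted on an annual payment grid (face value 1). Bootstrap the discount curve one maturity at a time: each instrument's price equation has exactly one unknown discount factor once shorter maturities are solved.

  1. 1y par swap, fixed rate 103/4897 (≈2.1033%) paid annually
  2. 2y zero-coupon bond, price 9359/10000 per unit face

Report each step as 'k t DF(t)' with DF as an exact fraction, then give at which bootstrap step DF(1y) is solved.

step 1 [1y] swap r/1=103/4897: DF=(1 − 103/4897·(0))/(1+103/4897) = 4897/5000 ≈ 0.979400
step 2 [2y] zero: DF = P = 9359/10000 ≈ 0.935900

1 1 4897/5000
2 2 9359/10000
DF(1y) is solved at step 1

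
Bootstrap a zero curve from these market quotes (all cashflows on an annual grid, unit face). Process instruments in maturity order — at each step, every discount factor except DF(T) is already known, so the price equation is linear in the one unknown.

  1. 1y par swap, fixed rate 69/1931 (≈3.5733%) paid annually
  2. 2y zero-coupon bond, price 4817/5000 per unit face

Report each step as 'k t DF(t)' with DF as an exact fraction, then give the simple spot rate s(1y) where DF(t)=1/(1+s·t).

step 1 [1y] swap r/1=69/1931: DF=(1 − 69/1931·(0))/(1+69/1931) = 1931/2000 ≈ 0.965500
step 2 [2y] zero: DF = P = 4817/5000 ≈ 0.963400

1 1 1931/2000
2 2 4817/5000
s(1y) = (1/(1931/2000) − 1)/(1) = 69/1931 ≈ 3.5733%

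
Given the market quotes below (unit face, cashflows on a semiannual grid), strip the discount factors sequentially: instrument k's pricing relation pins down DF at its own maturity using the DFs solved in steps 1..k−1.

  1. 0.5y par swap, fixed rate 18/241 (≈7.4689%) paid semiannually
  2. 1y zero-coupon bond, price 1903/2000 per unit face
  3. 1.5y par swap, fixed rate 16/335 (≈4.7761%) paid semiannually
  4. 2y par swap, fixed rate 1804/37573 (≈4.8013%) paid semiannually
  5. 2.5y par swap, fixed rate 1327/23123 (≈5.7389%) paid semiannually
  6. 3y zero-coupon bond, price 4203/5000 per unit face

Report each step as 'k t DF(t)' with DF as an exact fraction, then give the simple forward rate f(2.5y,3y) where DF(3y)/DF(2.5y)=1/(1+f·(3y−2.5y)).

step 1 [0.5y] swap r/2=9/241: DF=(1 − 9/241·(0))/(1+9/241) = 241/250 ≈ 0.964000
step 2 [1y] zero: DF = P = 1903/2000 ≈ 0.951500
step 3 [1.5y] swap r/2=8/335: DF=(1 − 8/335·(0.964000+0.951500))/(1+8/335) = 233/250 ≈ 0.932000
step 4 [2y] swap r/2=902/37573: DF=(1 − 902/37573·(0.964000+0.951500+0.932000))/(1+902/37573) = 4549/5000 ≈ 0.909800
step 5 [2.5y] swap r/2=1327/46246: DF=(1 − 1327/46246·(0.964000+0.951500+0.932000+0.909800))/(1+1327/46246) = 8673/10000 ≈ 0.867300
step 6 [3y] zero: DF = P = 4203/5000 ≈ 0.840600

1 1/2 241/250
2 1 1903/2000
3 3/2 233/250
4 2 4549/5000
5 5/2 8673/10000
6 3 4203/5000
f(2.5y,3y) = ((8673/10000)/(4203/5000) − 1)/(1/2) = 89/1401 ≈ 6.3526%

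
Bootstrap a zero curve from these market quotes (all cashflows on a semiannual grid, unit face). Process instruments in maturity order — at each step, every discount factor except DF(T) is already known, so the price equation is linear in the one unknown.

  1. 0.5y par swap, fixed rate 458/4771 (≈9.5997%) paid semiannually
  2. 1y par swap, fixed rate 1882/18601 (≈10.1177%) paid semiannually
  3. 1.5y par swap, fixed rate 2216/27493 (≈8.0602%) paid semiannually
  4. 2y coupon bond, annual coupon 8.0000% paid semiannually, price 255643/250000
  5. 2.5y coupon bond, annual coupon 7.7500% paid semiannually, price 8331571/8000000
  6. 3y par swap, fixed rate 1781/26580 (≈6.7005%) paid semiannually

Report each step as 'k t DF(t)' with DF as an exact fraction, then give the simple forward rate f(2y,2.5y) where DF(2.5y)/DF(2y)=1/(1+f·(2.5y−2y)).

1 1/2 4771/5000
2 1 9059/10000
3 3/2 2223/2500
4 2 351/400
5 5/2 8673/10000
6 3 8219/10000
f(2y,2.5y) = ((351/400)/(8673/10000) − 1)/(1/2) = 68/2891 ≈ 2.3521%

step 1 [0.5y] swap r/2=229/4771: DF=(1 − 229/4771·(0))/(1+229/4771) = 4771/5000 ≈ 0.954200
step 2 [1y] swap r/2=941/18601: DF=(1 − 941/18601·(0.954200))/(1+941/18601) = 9059/10000 ≈ 0.905900
step 3 [1.5y] swap r/2=1108/27493: DF=(1 − 1108/27493·(0.954200+0.905900))/(1+1108/27493) = 2223/2500 ≈ 0.889200
step 4 [2y] bond c/2=1/25: DF=(255643/250000 − 1/25·(0.954200+0.905900+0.889200))/(1+1/25) = 351/400 ≈ 0.877500
step 5 [2.5y] bond c/2=31/800: DF=(8331571/8000000 − 31/800·(0.954200+0.905900+0.889200+0.877500))/(1+31/800) = 8673/10000 ≈ 0.867300
step 6 [3y] swap r/2=1781/53160: DF=(1 − 1781/53160·(0.954200+0.905900+0.889200+0.877500+0.867300))/(1+1781/53160) = 8219/10000 ≈ 0.821900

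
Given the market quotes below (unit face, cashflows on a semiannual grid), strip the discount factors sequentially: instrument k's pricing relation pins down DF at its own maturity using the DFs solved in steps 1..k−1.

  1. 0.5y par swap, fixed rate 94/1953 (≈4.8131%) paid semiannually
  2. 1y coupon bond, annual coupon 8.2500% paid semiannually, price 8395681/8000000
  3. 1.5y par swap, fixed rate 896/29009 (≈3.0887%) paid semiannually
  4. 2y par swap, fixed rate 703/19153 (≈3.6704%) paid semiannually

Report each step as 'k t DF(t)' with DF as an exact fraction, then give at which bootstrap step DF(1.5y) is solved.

step 1 [0.5y] swap r/2=47/1953: DF=(1 − 47/1953·(0))/(1+47/1953) = 1953/2000 ≈ 0.976500
step 2 [1y] bond c/2=33/800: DF=(8395681/8000000 − 33/800·(0.976500))/(1+33/800) = 2423/2500 ≈ 0.969200
step 3 [1.5y] swap r/2=448/29009: DF=(1 − 448/29009·(0.976500+0.969200))/(1+448/29009) = 597/625 ≈ 0.955200
step 4 [2y] swap r/2=703/38306: DF=(1 − 703/38306·(0.976500+0.969200+0.955200))/(1+703/38306) = 9297/10000 ≈ 0.929700

1 1/2 1953/2000
2 1 2423/2500
3 3/2 597/625
4 2 9297/10000
DF(1.5y) is solved at step 3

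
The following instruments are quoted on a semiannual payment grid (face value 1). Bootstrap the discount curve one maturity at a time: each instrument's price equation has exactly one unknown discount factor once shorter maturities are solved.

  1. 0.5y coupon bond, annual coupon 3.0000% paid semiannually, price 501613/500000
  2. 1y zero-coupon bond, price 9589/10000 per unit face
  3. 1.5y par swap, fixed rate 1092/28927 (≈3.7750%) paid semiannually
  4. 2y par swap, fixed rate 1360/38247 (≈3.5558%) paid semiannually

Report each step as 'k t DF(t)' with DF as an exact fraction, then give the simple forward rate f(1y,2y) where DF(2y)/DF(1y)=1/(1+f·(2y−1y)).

step 1 [0.5y] bond c/2=3/200: DF=(501613/500000 − 3/200·(0))/(1+3/200) = 2471/2500 ≈ 0.988400
step 2 [1y] zero: DF = P = 9589/10000 ≈ 0.958900
step 3 [1.5y] swap r/2=546/28927: DF=(1 − 546/28927·(0.988400+0.958900))/(1+546/28927) = 4727/5000 ≈ 0.945400
step 4 [2y] swap r/2=680/38247: DF=(1 − 680/38247·(0.988400+0.958900+0.945400))/(1+680/38247) = 233/250 ≈ 0.932000

1 1/2 2471/2500
2 1 9589/10000
3 3/2 4727/5000
4 2 233/250
f(1y,2y) = ((9589/10000)/(233/250) − 1)/(1) = 269/9320 ≈ 2.8863%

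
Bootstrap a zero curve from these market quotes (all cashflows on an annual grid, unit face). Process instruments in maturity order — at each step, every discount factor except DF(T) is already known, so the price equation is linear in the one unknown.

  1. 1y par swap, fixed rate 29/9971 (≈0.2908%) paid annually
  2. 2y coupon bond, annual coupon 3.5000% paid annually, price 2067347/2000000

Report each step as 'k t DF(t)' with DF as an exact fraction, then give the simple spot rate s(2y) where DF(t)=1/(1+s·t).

1 1 9971/10000
2 2 193/200
s(2y) = (1/(193/200) − 1)/(2) = 7/386 ≈ 1.8135%

step 1 [1y] swap r/1=29/9971: DF=(1 − 29/9971·(0))/(1+29/9971) = 9971/10000 ≈ 0.997100
step 2 [2y] bond c/1=7/200: DF=(2067347/2000000 − 7/200·(0.997100))/(1+7/200) = 193/200 ≈ 0.965000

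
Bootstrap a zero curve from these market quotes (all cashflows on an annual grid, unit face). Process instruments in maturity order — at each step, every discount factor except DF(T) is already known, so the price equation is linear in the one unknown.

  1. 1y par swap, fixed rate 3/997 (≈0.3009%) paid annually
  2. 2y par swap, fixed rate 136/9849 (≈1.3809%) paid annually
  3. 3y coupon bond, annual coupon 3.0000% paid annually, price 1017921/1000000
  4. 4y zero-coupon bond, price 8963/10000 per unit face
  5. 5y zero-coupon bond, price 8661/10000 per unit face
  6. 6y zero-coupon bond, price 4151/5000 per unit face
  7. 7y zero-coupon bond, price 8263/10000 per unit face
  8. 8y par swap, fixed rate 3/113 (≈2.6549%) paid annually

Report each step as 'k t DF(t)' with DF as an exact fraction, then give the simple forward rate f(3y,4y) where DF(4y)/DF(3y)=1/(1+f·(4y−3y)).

1 1 997/1000
2 2 608/625
3 3 9309/10000
4 4 8963/10000
5 5 8661/10000
6 6 4151/5000
7 7 8263/10000
8 8 8107/10000
f(3y,4y) = ((9309/10000)/(8963/10000) − 1)/(1) = 346/8963 ≈ 3.8603%

step 1 [1y] swap r/1=3/997: DF=(1 − 3/997·(0))/(1+3/997) = 997/1000 ≈ 0.997000
step 2 [2y] swap r/1=136/9849: DF=(1 − 136/9849·(0.997000))/(1+136/9849) = 608/625 ≈ 0.972800
step 3 [3y] bond c/1=3/100: DF=(1017921/1000000 − 3/100·(0.997000+0.972800))/(1+3/100) = 9309/10000 ≈ 0.930900
step 4 [4y] zero: DF = P = 8963/10000 ≈ 0.896300
step 5 [5y] zero: DF = P = 8661/10000 ≈ 0.866100
step 6 [6y] zero: DF = P = 4151/5000 ≈ 0.830200
step 7 [7y] zero: DF = P = 8263/10000 ≈ 0.826300
step 8 [8y] swap r/1=3/113: DF=(1 − 3/113·(0.997000+0.972800+0.930900+0.896300+0.866100+0.830200+0.826300))/(1+3/113) = 8107/10000 ≈ 0.810700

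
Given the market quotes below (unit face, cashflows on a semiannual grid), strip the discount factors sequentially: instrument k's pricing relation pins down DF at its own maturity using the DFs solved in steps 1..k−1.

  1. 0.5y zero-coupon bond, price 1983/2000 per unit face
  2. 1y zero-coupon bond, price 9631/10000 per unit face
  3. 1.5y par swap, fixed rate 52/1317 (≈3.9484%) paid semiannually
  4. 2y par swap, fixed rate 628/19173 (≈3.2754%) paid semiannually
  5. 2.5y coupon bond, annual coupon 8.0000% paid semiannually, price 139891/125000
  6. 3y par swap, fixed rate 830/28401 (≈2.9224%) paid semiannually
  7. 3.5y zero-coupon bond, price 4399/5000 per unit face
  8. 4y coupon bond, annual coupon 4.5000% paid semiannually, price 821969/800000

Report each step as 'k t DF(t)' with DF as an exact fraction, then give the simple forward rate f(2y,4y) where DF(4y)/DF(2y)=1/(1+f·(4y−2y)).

step 1 [0.5y] zero: DF = P = 1983/2000 ≈ 0.991500
step 2 [1y] zero: DF = P = 9631/10000 ≈ 0.963100
step 3 [1.5y] swap r/2=26/1317: DF=(1 − 26/1317·(0.991500+0.963100))/(1+26/1317) = 2357/2500 ≈ 0.942800
step 4 [2y] swap r/2=314/19173: DF=(1 − 314/19173·(0.991500+0.963100+0.942800))/(1+314/19173) = 2343/2500 ≈ 0.937200
step 5 [2.5y] bond c/2=1/25: DF=(139891/125000 − 1/25·(0.991500+0.963100+0.942800+0.937200))/(1+1/25) = 4643/5000 ≈ 0.928600
step 6 [3y] swap r/2=415/28401: DF=(1 − 415/28401·(0.991500+0.963100+0.942800+0.937200+0.928600))/(1+415/28401) = 917/1000 ≈ 0.917000
step 7 [3.5y] zero: DF = P = 4399/5000 ≈ 0.879800
step 8 [4y] bond c/2=9/400: DF=(821969/800000 − 9/400·(0.991500+0.963100+0.942800+0.937200+0.928600+0.917000+0.879800))/(1+9/400) = 1721/2000 ≈ 0.860500

1 1/2 1983/2000
2 1 9631/10000
3 3/2 2357/2500
4 2 2343/2500
5 5/2 4643/5000
6 3 917/1000
7 7/2 4399/5000
8 4 1721/2000
f(2y,4y) = ((2343/2500)/(1721/2000) − 1)/(2) = 767/17210 ≈ 4.4567%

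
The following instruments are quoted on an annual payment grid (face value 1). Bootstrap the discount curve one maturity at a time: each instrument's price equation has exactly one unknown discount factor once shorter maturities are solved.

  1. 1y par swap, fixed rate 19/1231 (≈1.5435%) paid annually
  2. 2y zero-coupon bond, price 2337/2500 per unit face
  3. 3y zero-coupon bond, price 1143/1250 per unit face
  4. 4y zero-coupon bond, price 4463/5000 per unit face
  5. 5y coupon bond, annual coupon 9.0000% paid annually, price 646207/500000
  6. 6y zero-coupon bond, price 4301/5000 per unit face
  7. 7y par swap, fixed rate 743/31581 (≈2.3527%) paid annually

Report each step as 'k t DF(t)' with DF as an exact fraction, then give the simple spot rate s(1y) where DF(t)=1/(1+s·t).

1 1 1231/1250
2 2 2337/2500
3 3 1143/1250
4 4 4463/5000
5 5 439/500
6 6 4301/5000
7 7 4257/5000
s(1y) = (1/(1231/1250) − 1)/(1) = 19/1231 ≈ 1.5435%

step 1 [1y] swap r/1=19/1231: DF=(1 − 19/1231·(0))/(1+19/1231) = 1231/1250 ≈ 0.984800
step 2 [2y] zero: DF = P = 2337/2500 ≈ 0.934800
step 3 [3y] zero: DF = P = 1143/1250 ≈ 0.914400
step 4 [4y] zero: DF = P = 4463/5000 ≈ 0.892600
step 5 [5y] bond c/1=9/100: DF=(646207/500000 − 9/100·(0.984800+0.934800+0.914400+0.892600))/(1+9/100) = 439/500 ≈ 0.878000
step 6 [6y] zero: DF = P = 4301/5000 ≈ 0.860200
step 7 [7y] swap r/1=743/31581: DF=(1 − 743/31581·(0.984800+0.934800+0.914400+0.892600+0.878000+0.860200))/(1+743/31581) = 4257/5000 ≈ 0.851400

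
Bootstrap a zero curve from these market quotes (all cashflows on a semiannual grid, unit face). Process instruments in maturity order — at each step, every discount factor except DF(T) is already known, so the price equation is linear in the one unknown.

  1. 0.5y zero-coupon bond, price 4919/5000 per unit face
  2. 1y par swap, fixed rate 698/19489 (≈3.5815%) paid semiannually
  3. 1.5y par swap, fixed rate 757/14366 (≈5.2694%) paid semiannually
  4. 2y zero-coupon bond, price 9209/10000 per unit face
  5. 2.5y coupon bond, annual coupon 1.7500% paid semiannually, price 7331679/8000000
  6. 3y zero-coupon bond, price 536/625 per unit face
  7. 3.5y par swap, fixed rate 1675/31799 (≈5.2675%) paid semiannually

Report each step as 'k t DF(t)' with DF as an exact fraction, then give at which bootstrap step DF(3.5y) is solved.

step 1 [0.5y] zero: DF = P = 4919/5000 ≈ 0.983800
step 2 [1y] swap r/2=349/19489: DF=(1 − 349/19489·(0.983800))/(1+349/19489) = 9651/10000 ≈ 0.965100
step 3 [1.5y] swap r/2=757/28732: DF=(1 − 757/28732·(0.983800+0.965100))/(1+757/28732) = 9243/10000 ≈ 0.924300
step 4 [2y] zero: DF = P = 9209/10000 ≈ 0.920900
step 5 [2.5y] bond c/2=7/800: DF=(7331679/8000000 − 7/800·(0.983800+0.965100+0.924300+0.920900))/(1+7/800) = 2189/2500 ≈ 0.875600
step 6 [3y] zero: DF = P = 536/625 ≈ 0.857600
step 7 [3.5y] swap r/2=1675/63598: DF=(1 − 1675/63598·(0.983800+0.965100+0.924300+0.920900+0.875600+0.857600))/(1+1675/63598) = 333/400 ≈ 0.832500

1 1/2 4919/5000
2 1 9651/10000
3 3/2 9243/10000
4 2 9209/10000
5 5/2 2189/2500
6 3 536/625
7 7/2 333/400
DF(3.5y) is solved at step 7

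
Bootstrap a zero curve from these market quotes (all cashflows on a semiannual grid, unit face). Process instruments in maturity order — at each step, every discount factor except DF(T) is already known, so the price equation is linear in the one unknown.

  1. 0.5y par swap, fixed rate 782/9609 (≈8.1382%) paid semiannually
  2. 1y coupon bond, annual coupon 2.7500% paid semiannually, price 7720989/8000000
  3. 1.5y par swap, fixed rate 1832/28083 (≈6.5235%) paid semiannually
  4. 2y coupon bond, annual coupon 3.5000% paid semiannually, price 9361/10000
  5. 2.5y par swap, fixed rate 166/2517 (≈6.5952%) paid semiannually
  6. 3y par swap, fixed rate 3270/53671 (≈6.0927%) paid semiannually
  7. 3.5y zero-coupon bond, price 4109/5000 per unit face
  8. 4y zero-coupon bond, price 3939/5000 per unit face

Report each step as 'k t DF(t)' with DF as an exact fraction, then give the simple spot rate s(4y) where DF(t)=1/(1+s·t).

1 1/2 9609/10000
2 1 939/1000
3 3/2 2271/2500
4 2 8717/10000
5 5/2 4253/5000
6 3 1673/2000
7 7/2 4109/5000
8 4 3939/5000
s(4y) = (1/(3939/5000) − 1)/(4) = 1061/15756 ≈ 6.7339%

step 1 [0.5y] swap r/2=391/9609: DF=(1 − 391/9609·(0))/(1+391/9609) = 9609/10000 ≈ 0.960900
step 2 [1y] bond c/2=11/800: DF=(7720989/8000000 − 11/800·(0.960900))/(1+11/800) = 939/1000 ≈ 0.939000
step 3 [1.5y] swap r/2=916/28083: DF=(1 − 916/28083·(0.960900+0.939000))/(1+916/28083) = 2271/2500 ≈ 0.908400
step 4 [2y] bond c/2=7/400: DF=(9361/10000 − 7/400·(0.960900+0.939000+0.908400))/(1+7/400) = 8717/10000 ≈ 0.871700
step 5 [2.5y] swap r/2=83/2517: DF=(1 − 83/2517·(0.960900+0.939000+0.908400+0.871700))/(1+83/2517) = 4253/5000 ≈ 0.850600
step 6 [3y] swap r/2=1635/53671: DF=(1 − 1635/53671·(0.960900+0.939000+0.908400+0.871700+0.850600))/(1+1635/53671) = 1673/2000 ≈ 0.836500
step 7 [3.5y] zero: DF = P = 4109/5000 ≈ 0.821800
step 8 [4y] zero: DF = P = 3939/5000 ≈ 0.787800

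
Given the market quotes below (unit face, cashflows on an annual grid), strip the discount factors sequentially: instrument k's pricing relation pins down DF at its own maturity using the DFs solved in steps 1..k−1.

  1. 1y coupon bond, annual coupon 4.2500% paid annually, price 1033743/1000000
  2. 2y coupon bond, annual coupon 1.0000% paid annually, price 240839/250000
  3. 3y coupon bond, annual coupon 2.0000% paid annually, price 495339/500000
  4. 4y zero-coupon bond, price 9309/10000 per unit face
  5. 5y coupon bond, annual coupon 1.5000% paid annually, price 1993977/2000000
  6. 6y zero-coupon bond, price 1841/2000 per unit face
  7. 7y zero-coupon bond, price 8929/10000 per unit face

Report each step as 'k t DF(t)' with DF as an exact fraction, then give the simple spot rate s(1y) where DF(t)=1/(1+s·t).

step 1 [1y] bond c/1=17/400: DF=(1033743/1000000 − 17/400·(0))/(1+17/400) = 2479/2500 ≈ 0.991600
step 2 [2y] bond c/1=1/100: DF=(240839/250000 − 1/100·(0.991600))/(1+1/100) = 118/125 ≈ 0.944000
step 3 [3y] bond c/1=1/50: DF=(495339/500000 − 1/50·(0.991600+0.944000))/(1+1/50) = 9333/10000 ≈ 0.933300
step 4 [4y] zero: DF = P = 9309/10000 ≈ 0.930900
step 5 [5y] bond c/1=3/200: DF=(1993977/2000000 − 3/200·(0.991600+0.944000+0.933300+0.930900))/(1+3/200) = 9261/10000 ≈ 0.926100
step 6 [6y] zero: DF = P = 1841/2000 ≈ 0.920500
step 7 [7y] zero: DF = P = 8929/10000 ≈ 0.892900

1 1 2479/2500
2 2 118/125
3 3 9333/10000
4 4 9309/10000
5 5 9261/10000
6 6 1841/2000
7 7 8929/10000
s(1y) = (1/(2479/2500) − 1)/(1) = 21/2479 ≈ 0.8471%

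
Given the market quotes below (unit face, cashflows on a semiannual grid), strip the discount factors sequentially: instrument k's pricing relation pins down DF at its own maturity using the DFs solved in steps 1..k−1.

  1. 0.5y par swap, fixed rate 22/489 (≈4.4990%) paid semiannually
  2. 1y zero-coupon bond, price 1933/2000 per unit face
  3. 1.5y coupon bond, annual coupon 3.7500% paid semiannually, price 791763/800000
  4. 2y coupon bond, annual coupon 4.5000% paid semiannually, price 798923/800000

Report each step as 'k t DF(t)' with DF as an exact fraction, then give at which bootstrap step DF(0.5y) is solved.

step 1 [0.5y] swap r/2=11/489: DF=(1 − 11/489·(0))/(1+11/489) = 489/500 ≈ 0.978000
step 2 [1y] zero: DF = P = 1933/2000 ≈ 0.966500
step 3 [1.5y] bond c/2=3/160: DF=(791763/800000 − 3/160·(0.978000+0.966500))/(1+3/160) = 9357/10000 ≈ 0.935700
step 4 [2y] bond c/2=9/400: DF=(798923/800000 − 9/400·(0.978000+0.966500+0.935700))/(1+9/400) = 9133/10000 ≈ 0.913300

1 1/2 489/500
2 1 1933/2000
3 3/2 9357/10000
4 2 9133/10000
DF(0.5y) is solved at step 1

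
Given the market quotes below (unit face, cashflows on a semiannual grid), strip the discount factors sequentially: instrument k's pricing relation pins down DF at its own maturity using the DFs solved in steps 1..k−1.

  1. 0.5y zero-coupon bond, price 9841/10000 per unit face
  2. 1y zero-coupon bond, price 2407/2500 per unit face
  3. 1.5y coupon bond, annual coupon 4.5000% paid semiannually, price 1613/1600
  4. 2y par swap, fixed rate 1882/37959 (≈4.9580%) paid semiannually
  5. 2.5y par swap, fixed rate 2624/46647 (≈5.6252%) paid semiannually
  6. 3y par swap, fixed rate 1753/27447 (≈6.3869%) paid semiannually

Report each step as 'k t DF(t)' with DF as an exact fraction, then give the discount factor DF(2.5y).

step 1 [0.5y] zero: DF = P = 9841/10000 ≈ 0.984100
step 2 [1y] zero: DF = P = 2407/2500 ≈ 0.962800
step 3 [1.5y] bond c/2=9/400: DF=(1613/1600 − 9/400·(0.984100+0.962800))/(1+9/400) = 9431/10000 ≈ 0.943100
step 4 [2y] swap r/2=941/37959: DF=(1 − 941/37959·(0.984100+0.962800+0.943100))/(1+941/37959) = 9059/10000 ≈ 0.905900
step 5 [2.5y] swap r/2=1312/46647: DF=(1 − 1312/46647·(0.984100+0.962800+0.943100+0.905900))/(1+1312/46647) = 543/625 ≈ 0.868800
step 6 [3y] swap r/2=1753/54894: DF=(1 − 1753/54894·(0.984100+0.962800+0.943100+0.905900+0.868800))/(1+1753/54894) = 8247/10000 ≈ 0.824700

1 1/2 9841/10000
2 1 2407/2500
3 3/2 9431/10000
4 2 9059/10000
5 5/2 543/625
6 3 8247/10000
DF(2.5y) = 543/625 ≈ 0.868800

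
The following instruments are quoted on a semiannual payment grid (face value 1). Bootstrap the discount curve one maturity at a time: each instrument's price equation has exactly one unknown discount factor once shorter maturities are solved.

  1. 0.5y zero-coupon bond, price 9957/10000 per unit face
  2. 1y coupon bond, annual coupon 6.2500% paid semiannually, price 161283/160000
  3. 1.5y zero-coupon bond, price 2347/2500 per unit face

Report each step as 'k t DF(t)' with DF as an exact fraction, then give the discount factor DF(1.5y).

1 1/2 9957/10000
2 1 9473/10000
3 3/2 2347/2500
DF(1.5y) = 2347/2500 ≈ 0.938800

step 1 [0.5y] zero: DF = P = 9957/10000 ≈ 0.995700
step 2 [1y] bond c/2=1/32: DF=(161283/160000 − 1/32·(0.995700))/(1+1/32) = 9473/10000 ≈ 0.947300
step 3 [1.5y] zero: DF = P = 2347/2500 ≈ 0.938800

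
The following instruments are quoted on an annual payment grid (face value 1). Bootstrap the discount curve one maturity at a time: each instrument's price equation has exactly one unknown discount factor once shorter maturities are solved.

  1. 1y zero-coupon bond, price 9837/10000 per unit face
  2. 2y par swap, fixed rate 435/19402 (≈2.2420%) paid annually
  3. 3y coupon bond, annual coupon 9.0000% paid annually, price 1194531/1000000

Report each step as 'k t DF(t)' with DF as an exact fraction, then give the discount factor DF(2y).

step 1 [1y] zero: DF = P = 9837/10000 ≈ 0.983700
step 2 [2y] swap r/1=435/19402: DF=(1 − 435/19402·(0.983700))/(1+435/19402) = 1913/2000 ≈ 0.956500
step 3 [3y] bond c/1=9/100: DF=(1194531/1000000 − 9/100·(0.983700+0.956500))/(1+9/100) = 9357/10000 ≈ 0.935700

1 1 9837/10000
2 2 1913/2000
3 3 9357/10000
DF(2y) = 1913/2000 ≈ 0.956500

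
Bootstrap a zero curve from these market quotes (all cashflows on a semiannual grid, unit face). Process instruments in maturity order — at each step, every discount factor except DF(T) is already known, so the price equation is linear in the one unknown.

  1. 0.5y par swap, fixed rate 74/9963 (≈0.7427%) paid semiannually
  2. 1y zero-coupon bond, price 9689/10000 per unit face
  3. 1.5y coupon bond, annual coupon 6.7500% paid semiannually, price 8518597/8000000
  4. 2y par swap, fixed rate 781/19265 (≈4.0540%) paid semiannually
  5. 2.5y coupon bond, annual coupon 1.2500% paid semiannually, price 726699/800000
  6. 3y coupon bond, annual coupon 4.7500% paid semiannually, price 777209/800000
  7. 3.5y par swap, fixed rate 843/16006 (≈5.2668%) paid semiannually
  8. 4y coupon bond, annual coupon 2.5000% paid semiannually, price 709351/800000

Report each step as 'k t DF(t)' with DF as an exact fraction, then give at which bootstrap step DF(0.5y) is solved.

1 1/2 9963/10000
2 1 9689/10000
3 3/2 9659/10000
4 2 9219/10000
5 5/2 2197/2500
6 3 1049/1250
7 7/2 4157/5000
8 4 7967/10000
DF(0.5y) is solved at step 1

step 1 [0.5y] swap r/2=37/9963: DF=(1 − 37/9963·(0))/(1+37/9963) = 9963/10000 ≈ 0.996300
step 2 [1y] zero: DF = P = 9689/10000 ≈ 0.968900
step 3 [1.5y] bond c/2=27/800: DF=(8518597/8000000 − 27/800·(0.996300+0.968900))/(1+27/800) = 9659/10000 ≈ 0.965900
step 4 [2y] swap r/2=781/38530: DF=(1 − 781/38530·(0.996300+0.968900+0.965900))/(1+781/38530) = 9219/10000 ≈ 0.921900
step 5 [2.5y] bond c/2=1/160: DF=(726699/800000 − 1/160·(0.996300+0.968900+0.965900+0.921900))/(1+1/160) = 2197/2500 ≈ 0.878800
step 6 [3y] bond c/2=19/800: DF=(777209/800000 − 19/800·(0.996300+0.968900+0.965900+0.921900+0.878800))/(1+19/800) = 1049/1250 ≈ 0.839200
step 7 [3.5y] swap r/2=843/32012: DF=(1 − 843/32012·(0.996300+0.968900+0.965900+0.921900+0.878800+0.839200))/(1+843/32012) = 4157/5000 ≈ 0.831400
step 8 [4y] bond c/2=1/80: DF=(709351/800000 − 1/80·(0.996300+0.968900+0.965900+0.921900+0.878800+0.839200+0.831400))/(1+1/80) = 7967/10000 ≈ 0.796700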